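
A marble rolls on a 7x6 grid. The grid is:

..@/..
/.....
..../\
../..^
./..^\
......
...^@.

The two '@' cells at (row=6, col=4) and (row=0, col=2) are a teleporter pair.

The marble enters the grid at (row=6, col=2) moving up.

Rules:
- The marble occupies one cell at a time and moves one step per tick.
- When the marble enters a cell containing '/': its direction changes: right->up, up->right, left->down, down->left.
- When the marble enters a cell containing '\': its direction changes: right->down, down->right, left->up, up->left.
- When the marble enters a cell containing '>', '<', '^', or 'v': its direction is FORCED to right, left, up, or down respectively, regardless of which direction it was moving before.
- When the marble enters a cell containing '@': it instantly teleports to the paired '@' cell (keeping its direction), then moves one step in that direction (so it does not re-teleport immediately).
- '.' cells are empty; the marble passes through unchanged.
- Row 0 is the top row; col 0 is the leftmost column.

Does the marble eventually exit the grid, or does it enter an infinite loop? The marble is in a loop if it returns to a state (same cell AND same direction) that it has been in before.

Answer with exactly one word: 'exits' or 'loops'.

Answer: loops

Derivation:
Step 1: enter (6,2), '.' pass, move up to (5,2)
Step 2: enter (5,2), '.' pass, move up to (4,2)
Step 3: enter (4,2), '.' pass, move up to (3,2)
Step 4: enter (3,2), '/' deflects up->right, move right to (3,3)
Step 5: enter (3,3), '.' pass, move right to (3,4)
Step 6: enter (3,4), '.' pass, move right to (3,5)
Step 7: enter (3,5), '^' forces right->up, move up to (2,5)
Step 8: enter (2,5), '\' deflects up->left, move left to (2,4)
Step 9: enter (2,4), '/' deflects left->down, move down to (3,4)
Step 10: enter (3,4), '.' pass, move down to (4,4)
Step 11: enter (4,4), '^' forces down->up, move up to (3,4)
Step 12: enter (3,4), '.' pass, move up to (2,4)
Step 13: enter (2,4), '/' deflects up->right, move right to (2,5)
Step 14: enter (2,5), '\' deflects right->down, move down to (3,5)
Step 15: enter (3,5), '^' forces down->up, move up to (2,5)
Step 16: at (2,5) dir=up — LOOP DETECTED (seen before)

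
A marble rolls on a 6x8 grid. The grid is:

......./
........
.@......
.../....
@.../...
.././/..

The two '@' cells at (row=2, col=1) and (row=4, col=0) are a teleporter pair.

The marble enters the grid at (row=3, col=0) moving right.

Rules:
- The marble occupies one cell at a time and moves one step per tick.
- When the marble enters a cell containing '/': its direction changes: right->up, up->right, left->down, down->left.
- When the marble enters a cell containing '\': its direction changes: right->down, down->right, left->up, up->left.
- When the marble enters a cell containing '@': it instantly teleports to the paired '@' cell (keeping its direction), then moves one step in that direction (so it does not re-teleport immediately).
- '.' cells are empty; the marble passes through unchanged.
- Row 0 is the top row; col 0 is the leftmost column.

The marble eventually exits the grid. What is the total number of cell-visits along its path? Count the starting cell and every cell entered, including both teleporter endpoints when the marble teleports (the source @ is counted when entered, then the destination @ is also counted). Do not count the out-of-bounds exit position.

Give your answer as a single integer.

Step 1: enter (3,0), '.' pass, move right to (3,1)
Step 2: enter (3,1), '.' pass, move right to (3,2)
Step 3: enter (3,2), '.' pass, move right to (3,3)
Step 4: enter (3,3), '/' deflects right->up, move up to (2,3)
Step 5: enter (2,3), '.' pass, move up to (1,3)
Step 6: enter (1,3), '.' pass, move up to (0,3)
Step 7: enter (0,3), '.' pass, move up to (-1,3)
Step 8: at (-1,3) — EXIT via top edge, pos 3
Path length (cell visits): 7

Answer: 7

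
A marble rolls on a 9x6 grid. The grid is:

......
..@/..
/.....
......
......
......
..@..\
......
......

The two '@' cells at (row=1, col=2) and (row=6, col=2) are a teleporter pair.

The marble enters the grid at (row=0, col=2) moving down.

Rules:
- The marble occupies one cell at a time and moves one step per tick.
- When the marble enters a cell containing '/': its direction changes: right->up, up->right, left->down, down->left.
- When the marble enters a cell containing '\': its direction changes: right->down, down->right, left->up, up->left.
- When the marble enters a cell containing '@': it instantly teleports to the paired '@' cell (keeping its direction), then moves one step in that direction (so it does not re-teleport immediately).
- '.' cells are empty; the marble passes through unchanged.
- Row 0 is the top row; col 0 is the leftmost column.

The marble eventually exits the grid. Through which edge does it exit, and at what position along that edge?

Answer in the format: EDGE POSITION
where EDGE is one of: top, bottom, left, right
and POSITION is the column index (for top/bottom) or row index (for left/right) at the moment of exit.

Step 1: enter (0,2), '.' pass, move down to (1,2)
Step 2: enter (1,2), '@' teleport (1,2)->(6,2), also enter (6,2), move down to (7,2)
Step 3: enter (7,2), '.' pass, move down to (8,2)
Step 4: enter (8,2), '.' pass, move down to (9,2)
Step 5: at (9,2) — EXIT via bottom edge, pos 2

Answer: bottom 2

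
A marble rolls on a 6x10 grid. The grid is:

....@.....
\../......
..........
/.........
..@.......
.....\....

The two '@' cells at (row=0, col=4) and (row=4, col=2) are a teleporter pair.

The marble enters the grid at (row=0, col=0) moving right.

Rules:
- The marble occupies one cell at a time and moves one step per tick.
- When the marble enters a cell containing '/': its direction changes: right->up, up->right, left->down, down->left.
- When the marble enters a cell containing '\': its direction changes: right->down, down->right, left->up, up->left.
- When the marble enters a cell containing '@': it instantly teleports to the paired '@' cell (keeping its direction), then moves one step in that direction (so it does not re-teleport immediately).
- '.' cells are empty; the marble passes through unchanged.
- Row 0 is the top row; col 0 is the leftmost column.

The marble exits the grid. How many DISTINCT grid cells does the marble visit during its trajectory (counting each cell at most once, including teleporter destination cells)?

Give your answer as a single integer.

Step 1: enter (0,0), '.' pass, move right to (0,1)
Step 2: enter (0,1), '.' pass, move right to (0,2)
Step 3: enter (0,2), '.' pass, move right to (0,3)
Step 4: enter (0,3), '.' pass, move right to (0,4)
Step 5: enter (0,4), '@' teleport (0,4)->(4,2), also enter (4,2), move right to (4,3)
Step 6: enter (4,3), '.' pass, move right to (4,4)
Step 7: enter (4,4), '.' pass, move right to (4,5)
Step 8: enter (4,5), '.' pass, move right to (4,6)
Step 9: enter (4,6), '.' pass, move right to (4,7)
Step 10: enter (4,7), '.' pass, move right to (4,8)
Step 11: enter (4,8), '.' pass, move right to (4,9)
Step 12: enter (4,9), '.' pass, move right to (4,10)
Step 13: at (4,10) — EXIT via right edge, pos 4
Distinct cells visited: 13 (path length 13)

Answer: 13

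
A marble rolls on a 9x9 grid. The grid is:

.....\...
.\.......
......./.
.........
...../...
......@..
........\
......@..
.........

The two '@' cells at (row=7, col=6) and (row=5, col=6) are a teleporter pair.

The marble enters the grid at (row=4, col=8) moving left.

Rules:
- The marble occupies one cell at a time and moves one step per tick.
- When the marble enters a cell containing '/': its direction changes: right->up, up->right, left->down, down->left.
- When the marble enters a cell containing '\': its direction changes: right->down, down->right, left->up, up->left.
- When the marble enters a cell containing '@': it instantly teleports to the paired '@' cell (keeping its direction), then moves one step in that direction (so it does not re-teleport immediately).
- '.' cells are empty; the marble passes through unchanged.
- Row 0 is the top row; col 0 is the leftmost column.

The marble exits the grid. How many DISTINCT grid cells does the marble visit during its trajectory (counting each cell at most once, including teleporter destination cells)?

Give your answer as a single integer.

Answer: 8

Derivation:
Step 1: enter (4,8), '.' pass, move left to (4,7)
Step 2: enter (4,7), '.' pass, move left to (4,6)
Step 3: enter (4,6), '.' pass, move left to (4,5)
Step 4: enter (4,5), '/' deflects left->down, move down to (5,5)
Step 5: enter (5,5), '.' pass, move down to (6,5)
Step 6: enter (6,5), '.' pass, move down to (7,5)
Step 7: enter (7,5), '.' pass, move down to (8,5)
Step 8: enter (8,5), '.' pass, move down to (9,5)
Step 9: at (9,5) — EXIT via bottom edge, pos 5
Distinct cells visited: 8 (path length 8)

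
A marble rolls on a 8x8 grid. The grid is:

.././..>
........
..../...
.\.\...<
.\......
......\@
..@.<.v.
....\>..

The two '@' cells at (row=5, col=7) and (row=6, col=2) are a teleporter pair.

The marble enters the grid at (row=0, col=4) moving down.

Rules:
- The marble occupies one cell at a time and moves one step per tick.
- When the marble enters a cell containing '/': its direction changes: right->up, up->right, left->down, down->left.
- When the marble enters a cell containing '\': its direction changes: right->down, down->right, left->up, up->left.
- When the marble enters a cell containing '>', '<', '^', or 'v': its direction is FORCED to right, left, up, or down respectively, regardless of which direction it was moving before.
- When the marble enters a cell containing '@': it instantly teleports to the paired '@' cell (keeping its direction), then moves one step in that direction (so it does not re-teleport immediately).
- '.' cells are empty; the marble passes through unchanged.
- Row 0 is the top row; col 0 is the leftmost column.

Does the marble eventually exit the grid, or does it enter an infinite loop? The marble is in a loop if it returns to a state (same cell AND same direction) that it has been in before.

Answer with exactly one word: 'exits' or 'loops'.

Step 1: enter (0,4), '/' deflects down->left, move left to (0,3)
Step 2: enter (0,3), '.' pass, move left to (0,2)
Step 3: enter (0,2), '/' deflects left->down, move down to (1,2)
Step 4: enter (1,2), '.' pass, move down to (2,2)
Step 5: enter (2,2), '.' pass, move down to (3,2)
Step 6: enter (3,2), '.' pass, move down to (4,2)
Step 7: enter (4,2), '.' pass, move down to (5,2)
Step 8: enter (5,2), '.' pass, move down to (6,2)
Step 9: enter (6,2), '@' teleport (6,2)->(5,7), also enter (5,7), move down to (6,7)
Step 10: enter (6,7), '.' pass, move down to (7,7)
Step 11: enter (7,7), '.' pass, move down to (8,7)
Step 12: at (8,7) — EXIT via bottom edge, pos 7

Answer: exits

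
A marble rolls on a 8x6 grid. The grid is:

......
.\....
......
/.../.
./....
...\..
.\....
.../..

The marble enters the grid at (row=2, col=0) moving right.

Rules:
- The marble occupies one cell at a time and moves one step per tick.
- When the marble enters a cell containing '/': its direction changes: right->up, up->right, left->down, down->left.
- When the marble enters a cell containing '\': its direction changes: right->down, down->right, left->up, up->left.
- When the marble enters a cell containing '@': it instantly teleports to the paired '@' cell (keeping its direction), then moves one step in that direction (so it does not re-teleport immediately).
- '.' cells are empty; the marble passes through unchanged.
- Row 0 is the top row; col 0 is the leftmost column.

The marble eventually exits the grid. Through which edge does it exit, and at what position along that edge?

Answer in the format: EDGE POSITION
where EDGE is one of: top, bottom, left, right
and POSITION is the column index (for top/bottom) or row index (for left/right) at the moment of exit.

Answer: right 2

Derivation:
Step 1: enter (2,0), '.' pass, move right to (2,1)
Step 2: enter (2,1), '.' pass, move right to (2,2)
Step 3: enter (2,2), '.' pass, move right to (2,3)
Step 4: enter (2,3), '.' pass, move right to (2,4)
Step 5: enter (2,4), '.' pass, move right to (2,5)
Step 6: enter (2,5), '.' pass, move right to (2,6)
Step 7: at (2,6) — EXIT via right edge, pos 2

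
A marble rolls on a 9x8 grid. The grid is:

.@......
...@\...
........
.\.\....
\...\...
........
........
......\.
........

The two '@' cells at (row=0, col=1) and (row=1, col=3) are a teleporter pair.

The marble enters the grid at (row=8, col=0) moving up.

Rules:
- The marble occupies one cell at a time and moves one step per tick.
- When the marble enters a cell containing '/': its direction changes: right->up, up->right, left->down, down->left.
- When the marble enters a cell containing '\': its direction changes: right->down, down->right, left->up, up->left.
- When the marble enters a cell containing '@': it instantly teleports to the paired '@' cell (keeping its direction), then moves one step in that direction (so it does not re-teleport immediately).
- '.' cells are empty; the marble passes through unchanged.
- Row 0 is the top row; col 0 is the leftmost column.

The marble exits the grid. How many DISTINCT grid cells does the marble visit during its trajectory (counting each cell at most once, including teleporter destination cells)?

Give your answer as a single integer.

Answer: 5

Derivation:
Step 1: enter (8,0), '.' pass, move up to (7,0)
Step 2: enter (7,0), '.' pass, move up to (6,0)
Step 3: enter (6,0), '.' pass, move up to (5,0)
Step 4: enter (5,0), '.' pass, move up to (4,0)
Step 5: enter (4,0), '\' deflects up->left, move left to (4,-1)
Step 6: at (4,-1) — EXIT via left edge, pos 4
Distinct cells visited: 5 (path length 5)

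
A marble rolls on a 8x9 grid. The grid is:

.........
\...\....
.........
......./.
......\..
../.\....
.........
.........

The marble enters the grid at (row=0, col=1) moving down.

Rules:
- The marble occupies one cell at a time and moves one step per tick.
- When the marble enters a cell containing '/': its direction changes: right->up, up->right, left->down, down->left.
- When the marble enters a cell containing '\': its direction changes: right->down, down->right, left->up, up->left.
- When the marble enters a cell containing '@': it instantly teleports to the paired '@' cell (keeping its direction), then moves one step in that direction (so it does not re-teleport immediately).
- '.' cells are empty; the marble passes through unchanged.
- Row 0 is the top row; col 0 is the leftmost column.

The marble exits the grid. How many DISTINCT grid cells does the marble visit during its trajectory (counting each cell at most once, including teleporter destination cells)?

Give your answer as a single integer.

Step 1: enter (0,1), '.' pass, move down to (1,1)
Step 2: enter (1,1), '.' pass, move down to (2,1)
Step 3: enter (2,1), '.' pass, move down to (3,1)
Step 4: enter (3,1), '.' pass, move down to (4,1)
Step 5: enter (4,1), '.' pass, move down to (5,1)
Step 6: enter (5,1), '.' pass, move down to (6,1)
Step 7: enter (6,1), '.' pass, move down to (7,1)
Step 8: enter (7,1), '.' pass, move down to (8,1)
Step 9: at (8,1) — EXIT via bottom edge, pos 1
Distinct cells visited: 8 (path length 8)

Answer: 8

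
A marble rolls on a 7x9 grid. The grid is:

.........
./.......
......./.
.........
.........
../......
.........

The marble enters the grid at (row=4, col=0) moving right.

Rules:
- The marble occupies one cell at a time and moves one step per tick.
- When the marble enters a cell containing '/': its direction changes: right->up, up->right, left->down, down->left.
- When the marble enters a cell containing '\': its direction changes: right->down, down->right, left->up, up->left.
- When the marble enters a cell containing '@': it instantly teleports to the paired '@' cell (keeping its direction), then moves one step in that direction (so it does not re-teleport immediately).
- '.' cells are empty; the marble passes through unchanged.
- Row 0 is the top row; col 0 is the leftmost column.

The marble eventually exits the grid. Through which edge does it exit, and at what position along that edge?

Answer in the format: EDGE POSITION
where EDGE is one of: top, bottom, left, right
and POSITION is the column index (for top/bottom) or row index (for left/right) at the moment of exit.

Answer: right 4

Derivation:
Step 1: enter (4,0), '.' pass, move right to (4,1)
Step 2: enter (4,1), '.' pass, move right to (4,2)
Step 3: enter (4,2), '.' pass, move right to (4,3)
Step 4: enter (4,3), '.' pass, move right to (4,4)
Step 5: enter (4,4), '.' pass, move right to (4,5)
Step 6: enter (4,5), '.' pass, move right to (4,6)
Step 7: enter (4,6), '.' pass, move right to (4,7)
Step 8: enter (4,7), '.' pass, move right to (4,8)
Step 9: enter (4,8), '.' pass, move right to (4,9)
Step 10: at (4,9) — EXIT via right edge, pos 4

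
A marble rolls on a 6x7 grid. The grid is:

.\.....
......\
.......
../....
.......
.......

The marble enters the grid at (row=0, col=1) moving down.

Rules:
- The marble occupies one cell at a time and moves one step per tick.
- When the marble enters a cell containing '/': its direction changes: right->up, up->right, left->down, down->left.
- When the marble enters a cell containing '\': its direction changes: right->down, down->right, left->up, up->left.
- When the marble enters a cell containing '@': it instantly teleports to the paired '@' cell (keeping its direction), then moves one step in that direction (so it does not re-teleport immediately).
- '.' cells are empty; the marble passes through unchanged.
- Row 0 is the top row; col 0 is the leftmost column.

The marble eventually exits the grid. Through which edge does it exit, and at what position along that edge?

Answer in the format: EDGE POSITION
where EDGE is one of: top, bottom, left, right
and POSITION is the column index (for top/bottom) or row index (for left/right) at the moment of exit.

Step 1: enter (0,1), '\' deflects down->right, move right to (0,2)
Step 2: enter (0,2), '.' pass, move right to (0,3)
Step 3: enter (0,3), '.' pass, move right to (0,4)
Step 4: enter (0,4), '.' pass, move right to (0,5)
Step 5: enter (0,5), '.' pass, move right to (0,6)
Step 6: enter (0,6), '.' pass, move right to (0,7)
Step 7: at (0,7) — EXIT via right edge, pos 0

Answer: right 0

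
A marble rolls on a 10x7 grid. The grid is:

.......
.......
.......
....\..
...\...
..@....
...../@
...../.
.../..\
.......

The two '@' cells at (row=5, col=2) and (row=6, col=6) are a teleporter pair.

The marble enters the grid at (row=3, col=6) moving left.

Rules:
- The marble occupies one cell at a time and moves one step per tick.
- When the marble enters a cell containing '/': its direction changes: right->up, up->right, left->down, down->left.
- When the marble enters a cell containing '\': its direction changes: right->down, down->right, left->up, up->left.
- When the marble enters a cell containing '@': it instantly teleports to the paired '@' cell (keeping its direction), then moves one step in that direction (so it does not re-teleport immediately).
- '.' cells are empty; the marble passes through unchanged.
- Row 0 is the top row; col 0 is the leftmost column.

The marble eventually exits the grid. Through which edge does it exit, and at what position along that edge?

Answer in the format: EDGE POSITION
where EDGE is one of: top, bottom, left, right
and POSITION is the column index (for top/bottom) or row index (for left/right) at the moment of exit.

Answer: top 4

Derivation:
Step 1: enter (3,6), '.' pass, move left to (3,5)
Step 2: enter (3,5), '.' pass, move left to (3,4)
Step 3: enter (3,4), '\' deflects left->up, move up to (2,4)
Step 4: enter (2,4), '.' pass, move up to (1,4)
Step 5: enter (1,4), '.' pass, move up to (0,4)
Step 6: enter (0,4), '.' pass, move up to (-1,4)
Step 7: at (-1,4) — EXIT via top edge, pos 4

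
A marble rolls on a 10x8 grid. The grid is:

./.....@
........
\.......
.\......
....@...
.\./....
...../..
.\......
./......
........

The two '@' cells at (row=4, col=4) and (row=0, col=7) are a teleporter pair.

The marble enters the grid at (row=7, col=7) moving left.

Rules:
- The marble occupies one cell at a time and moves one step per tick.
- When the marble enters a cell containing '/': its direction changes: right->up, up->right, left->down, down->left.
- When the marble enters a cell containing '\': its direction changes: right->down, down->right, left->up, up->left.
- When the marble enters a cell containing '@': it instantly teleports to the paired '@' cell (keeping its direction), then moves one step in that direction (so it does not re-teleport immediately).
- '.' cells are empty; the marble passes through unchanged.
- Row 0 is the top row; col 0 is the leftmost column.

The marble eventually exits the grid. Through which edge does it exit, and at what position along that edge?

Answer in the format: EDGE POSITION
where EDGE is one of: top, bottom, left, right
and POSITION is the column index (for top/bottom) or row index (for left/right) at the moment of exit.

Step 1: enter (7,7), '.' pass, move left to (7,6)
Step 2: enter (7,6), '.' pass, move left to (7,5)
Step 3: enter (7,5), '.' pass, move left to (7,4)
Step 4: enter (7,4), '.' pass, move left to (7,3)
Step 5: enter (7,3), '.' pass, move left to (7,2)
Step 6: enter (7,2), '.' pass, move left to (7,1)
Step 7: enter (7,1), '\' deflects left->up, move up to (6,1)
Step 8: enter (6,1), '.' pass, move up to (5,1)
Step 9: enter (5,1), '\' deflects up->left, move left to (5,0)
Step 10: enter (5,0), '.' pass, move left to (5,-1)
Step 11: at (5,-1) — EXIT via left edge, pos 5

Answer: left 5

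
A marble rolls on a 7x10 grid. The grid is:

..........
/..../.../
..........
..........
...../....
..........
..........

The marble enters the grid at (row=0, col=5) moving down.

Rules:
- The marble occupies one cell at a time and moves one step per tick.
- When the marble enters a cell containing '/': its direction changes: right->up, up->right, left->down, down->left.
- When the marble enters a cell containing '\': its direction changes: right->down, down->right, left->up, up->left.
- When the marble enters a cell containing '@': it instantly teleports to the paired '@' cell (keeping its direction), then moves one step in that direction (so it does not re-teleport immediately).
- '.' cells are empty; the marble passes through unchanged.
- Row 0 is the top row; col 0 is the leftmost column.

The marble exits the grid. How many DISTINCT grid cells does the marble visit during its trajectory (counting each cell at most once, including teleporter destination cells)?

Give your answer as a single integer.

Answer: 12

Derivation:
Step 1: enter (0,5), '.' pass, move down to (1,5)
Step 2: enter (1,5), '/' deflects down->left, move left to (1,4)
Step 3: enter (1,4), '.' pass, move left to (1,3)
Step 4: enter (1,3), '.' pass, move left to (1,2)
Step 5: enter (1,2), '.' pass, move left to (1,1)
Step 6: enter (1,1), '.' pass, move left to (1,0)
Step 7: enter (1,0), '/' deflects left->down, move down to (2,0)
Step 8: enter (2,0), '.' pass, move down to (3,0)
Step 9: enter (3,0), '.' pass, move down to (4,0)
Step 10: enter (4,0), '.' pass, move down to (5,0)
Step 11: enter (5,0), '.' pass, move down to (6,0)
Step 12: enter (6,0), '.' pass, move down to (7,0)
Step 13: at (7,0) — EXIT via bottom edge, pos 0
Distinct cells visited: 12 (path length 12)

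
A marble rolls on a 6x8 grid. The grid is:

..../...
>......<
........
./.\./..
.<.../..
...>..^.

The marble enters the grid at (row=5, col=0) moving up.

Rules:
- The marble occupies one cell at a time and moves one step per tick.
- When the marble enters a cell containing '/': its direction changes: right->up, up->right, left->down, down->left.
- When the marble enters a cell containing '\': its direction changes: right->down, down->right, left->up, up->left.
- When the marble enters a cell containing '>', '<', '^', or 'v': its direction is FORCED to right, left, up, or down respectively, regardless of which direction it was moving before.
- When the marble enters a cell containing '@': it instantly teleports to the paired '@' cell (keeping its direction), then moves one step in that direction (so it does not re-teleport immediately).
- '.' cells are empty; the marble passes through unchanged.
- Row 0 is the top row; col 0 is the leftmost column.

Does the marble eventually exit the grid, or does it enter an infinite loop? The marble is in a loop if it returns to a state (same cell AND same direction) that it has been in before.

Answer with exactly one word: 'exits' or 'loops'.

Step 1: enter (5,0), '.' pass, move up to (4,0)
Step 2: enter (4,0), '.' pass, move up to (3,0)
Step 3: enter (3,0), '.' pass, move up to (2,0)
Step 4: enter (2,0), '.' pass, move up to (1,0)
Step 5: enter (1,0), '>' forces up->right, move right to (1,1)
Step 6: enter (1,1), '.' pass, move right to (1,2)
Step 7: enter (1,2), '.' pass, move right to (1,3)
Step 8: enter (1,3), '.' pass, move right to (1,4)
Step 9: enter (1,4), '.' pass, move right to (1,5)
Step 10: enter (1,5), '.' pass, move right to (1,6)
Step 11: enter (1,6), '.' pass, move right to (1,7)
Step 12: enter (1,7), '<' forces right->left, move left to (1,6)
Step 13: enter (1,6), '.' pass, move left to (1,5)
Step 14: enter (1,5), '.' pass, move left to (1,4)
Step 15: enter (1,4), '.' pass, move left to (1,3)
Step 16: enter (1,3), '.' pass, move left to (1,2)
Step 17: enter (1,2), '.' pass, move left to (1,1)
Step 18: enter (1,1), '.' pass, move left to (1,0)
Step 19: enter (1,0), '>' forces left->right, move right to (1,1)
Step 20: at (1,1) dir=right — LOOP DETECTED (seen before)

Answer: loops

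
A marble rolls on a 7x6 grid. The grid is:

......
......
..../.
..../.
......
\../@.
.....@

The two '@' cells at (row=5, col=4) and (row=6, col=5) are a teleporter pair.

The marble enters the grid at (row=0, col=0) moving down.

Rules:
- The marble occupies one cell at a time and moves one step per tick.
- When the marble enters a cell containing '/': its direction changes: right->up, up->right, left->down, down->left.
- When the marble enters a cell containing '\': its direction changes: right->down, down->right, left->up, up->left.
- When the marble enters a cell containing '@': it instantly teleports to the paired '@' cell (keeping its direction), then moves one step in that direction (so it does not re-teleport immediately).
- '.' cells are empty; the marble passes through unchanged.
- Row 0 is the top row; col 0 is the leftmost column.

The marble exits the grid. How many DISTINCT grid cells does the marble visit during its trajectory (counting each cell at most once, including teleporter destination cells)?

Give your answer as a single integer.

Step 1: enter (0,0), '.' pass, move down to (1,0)
Step 2: enter (1,0), '.' pass, move down to (2,0)
Step 3: enter (2,0), '.' pass, move down to (3,0)
Step 4: enter (3,0), '.' pass, move down to (4,0)
Step 5: enter (4,0), '.' pass, move down to (5,0)
Step 6: enter (5,0), '\' deflects down->right, move right to (5,1)
Step 7: enter (5,1), '.' pass, move right to (5,2)
Step 8: enter (5,2), '.' pass, move right to (5,3)
Step 9: enter (5,3), '/' deflects right->up, move up to (4,3)
Step 10: enter (4,3), '.' pass, move up to (3,3)
Step 11: enter (3,3), '.' pass, move up to (2,3)
Step 12: enter (2,3), '.' pass, move up to (1,3)
Step 13: enter (1,3), '.' pass, move up to (0,3)
Step 14: enter (0,3), '.' pass, move up to (-1,3)
Step 15: at (-1,3) — EXIT via top edge, pos 3
Distinct cells visited: 14 (path length 14)

Answer: 14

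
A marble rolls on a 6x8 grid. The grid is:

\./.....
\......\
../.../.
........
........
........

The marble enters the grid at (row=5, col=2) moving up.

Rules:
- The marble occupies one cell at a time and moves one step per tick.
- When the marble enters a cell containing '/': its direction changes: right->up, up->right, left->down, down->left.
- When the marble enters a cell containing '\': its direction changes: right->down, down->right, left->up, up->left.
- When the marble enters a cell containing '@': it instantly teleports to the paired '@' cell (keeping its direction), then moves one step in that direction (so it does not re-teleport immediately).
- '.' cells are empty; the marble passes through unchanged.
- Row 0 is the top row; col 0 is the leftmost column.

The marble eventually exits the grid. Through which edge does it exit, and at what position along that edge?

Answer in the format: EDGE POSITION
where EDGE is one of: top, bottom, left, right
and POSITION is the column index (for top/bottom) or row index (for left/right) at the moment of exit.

Step 1: enter (5,2), '.' pass, move up to (4,2)
Step 2: enter (4,2), '.' pass, move up to (3,2)
Step 3: enter (3,2), '.' pass, move up to (2,2)
Step 4: enter (2,2), '/' deflects up->right, move right to (2,3)
Step 5: enter (2,3), '.' pass, move right to (2,4)
Step 6: enter (2,4), '.' pass, move right to (2,5)
Step 7: enter (2,5), '.' pass, move right to (2,6)
Step 8: enter (2,6), '/' deflects right->up, move up to (1,6)
Step 9: enter (1,6), '.' pass, move up to (0,6)
Step 10: enter (0,6), '.' pass, move up to (-1,6)
Step 11: at (-1,6) — EXIT via top edge, pos 6

Answer: top 6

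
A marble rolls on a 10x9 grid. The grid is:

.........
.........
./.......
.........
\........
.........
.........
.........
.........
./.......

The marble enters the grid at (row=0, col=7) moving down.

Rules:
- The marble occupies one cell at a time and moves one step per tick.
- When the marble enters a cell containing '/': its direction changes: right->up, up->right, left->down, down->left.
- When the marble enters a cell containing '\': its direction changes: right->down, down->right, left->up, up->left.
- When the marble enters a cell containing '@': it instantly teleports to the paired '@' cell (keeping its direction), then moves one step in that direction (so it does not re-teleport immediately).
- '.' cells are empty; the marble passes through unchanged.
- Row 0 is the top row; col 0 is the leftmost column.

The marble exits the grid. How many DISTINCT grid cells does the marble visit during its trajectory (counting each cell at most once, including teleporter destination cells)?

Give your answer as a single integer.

Step 1: enter (0,7), '.' pass, move down to (1,7)
Step 2: enter (1,7), '.' pass, move down to (2,7)
Step 3: enter (2,7), '.' pass, move down to (3,7)
Step 4: enter (3,7), '.' pass, move down to (4,7)
Step 5: enter (4,7), '.' pass, move down to (5,7)
Step 6: enter (5,7), '.' pass, move down to (6,7)
Step 7: enter (6,7), '.' pass, move down to (7,7)
Step 8: enter (7,7), '.' pass, move down to (8,7)
Step 9: enter (8,7), '.' pass, move down to (9,7)
Step 10: enter (9,7), '.' pass, move down to (10,7)
Step 11: at (10,7) — EXIT via bottom edge, pos 7
Distinct cells visited: 10 (path length 10)

Answer: 10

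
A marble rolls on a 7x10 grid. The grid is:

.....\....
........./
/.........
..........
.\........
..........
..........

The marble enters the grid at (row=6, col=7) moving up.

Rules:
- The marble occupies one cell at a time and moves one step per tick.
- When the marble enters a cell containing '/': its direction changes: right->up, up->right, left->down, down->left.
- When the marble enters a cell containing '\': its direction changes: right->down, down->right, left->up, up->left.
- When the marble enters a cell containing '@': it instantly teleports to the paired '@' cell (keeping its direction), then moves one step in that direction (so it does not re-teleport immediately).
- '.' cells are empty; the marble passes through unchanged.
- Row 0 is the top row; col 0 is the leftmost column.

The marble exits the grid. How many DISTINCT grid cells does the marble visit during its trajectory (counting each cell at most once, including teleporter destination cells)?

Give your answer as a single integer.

Answer: 7

Derivation:
Step 1: enter (6,7), '.' pass, move up to (5,7)
Step 2: enter (5,7), '.' pass, move up to (4,7)
Step 3: enter (4,7), '.' pass, move up to (3,7)
Step 4: enter (3,7), '.' pass, move up to (2,7)
Step 5: enter (2,7), '.' pass, move up to (1,7)
Step 6: enter (1,7), '.' pass, move up to (0,7)
Step 7: enter (0,7), '.' pass, move up to (-1,7)
Step 8: at (-1,7) — EXIT via top edge, pos 7
Distinct cells visited: 7 (path length 7)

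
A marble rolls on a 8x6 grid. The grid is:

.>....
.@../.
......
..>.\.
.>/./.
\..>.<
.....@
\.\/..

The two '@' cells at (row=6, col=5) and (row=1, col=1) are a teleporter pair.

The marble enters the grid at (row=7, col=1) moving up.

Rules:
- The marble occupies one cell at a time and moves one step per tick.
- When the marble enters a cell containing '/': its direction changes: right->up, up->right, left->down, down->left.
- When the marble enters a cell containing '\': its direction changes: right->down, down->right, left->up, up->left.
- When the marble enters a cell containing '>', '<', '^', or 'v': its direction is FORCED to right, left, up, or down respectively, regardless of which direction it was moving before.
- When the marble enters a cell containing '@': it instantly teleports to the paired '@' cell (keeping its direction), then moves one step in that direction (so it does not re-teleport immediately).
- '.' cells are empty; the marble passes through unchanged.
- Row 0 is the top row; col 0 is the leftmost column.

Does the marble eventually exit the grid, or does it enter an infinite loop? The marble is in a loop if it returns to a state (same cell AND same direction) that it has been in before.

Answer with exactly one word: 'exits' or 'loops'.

Step 1: enter (7,1), '.' pass, move up to (6,1)
Step 2: enter (6,1), '.' pass, move up to (5,1)
Step 3: enter (5,1), '.' pass, move up to (4,1)
Step 4: enter (4,1), '>' forces up->right, move right to (4,2)
Step 5: enter (4,2), '/' deflects right->up, move up to (3,2)
Step 6: enter (3,2), '>' forces up->right, move right to (3,3)
Step 7: enter (3,3), '.' pass, move right to (3,4)
Step 8: enter (3,4), '\' deflects right->down, move down to (4,4)
Step 9: enter (4,4), '/' deflects down->left, move left to (4,3)
Step 10: enter (4,3), '.' pass, move left to (4,2)
Step 11: enter (4,2), '/' deflects left->down, move down to (5,2)
Step 12: enter (5,2), '.' pass, move down to (6,2)
Step 13: enter (6,2), '.' pass, move down to (7,2)
Step 14: enter (7,2), '\' deflects down->right, move right to (7,3)
Step 15: enter (7,3), '/' deflects right->up, move up to (6,3)
Step 16: enter (6,3), '.' pass, move up to (5,3)
Step 17: enter (5,3), '>' forces up->right, move right to (5,4)
Step 18: enter (5,4), '.' pass, move right to (5,5)
Step 19: enter (5,5), '<' forces right->left, move left to (5,4)
Step 20: enter (5,4), '.' pass, move left to (5,3)
Step 21: enter (5,3), '>' forces left->right, move right to (5,4)
Step 22: at (5,4) dir=right — LOOP DETECTED (seen before)

Answer: loops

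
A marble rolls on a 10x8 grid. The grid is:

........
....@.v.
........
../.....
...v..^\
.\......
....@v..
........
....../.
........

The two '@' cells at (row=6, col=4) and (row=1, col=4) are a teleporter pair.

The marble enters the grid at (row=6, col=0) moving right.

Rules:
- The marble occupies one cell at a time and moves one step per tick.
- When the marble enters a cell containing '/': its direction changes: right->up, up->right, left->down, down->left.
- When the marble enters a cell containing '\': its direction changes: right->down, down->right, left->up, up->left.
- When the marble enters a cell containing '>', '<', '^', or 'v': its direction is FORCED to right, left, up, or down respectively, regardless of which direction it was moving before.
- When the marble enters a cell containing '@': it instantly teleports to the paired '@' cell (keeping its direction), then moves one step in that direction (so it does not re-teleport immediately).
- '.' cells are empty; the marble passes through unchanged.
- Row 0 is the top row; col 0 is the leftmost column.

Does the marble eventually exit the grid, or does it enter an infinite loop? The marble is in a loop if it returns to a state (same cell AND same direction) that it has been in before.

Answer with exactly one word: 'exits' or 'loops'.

Answer: loops

Derivation:
Step 1: enter (6,0), '.' pass, move right to (6,1)
Step 2: enter (6,1), '.' pass, move right to (6,2)
Step 3: enter (6,2), '.' pass, move right to (6,3)
Step 4: enter (6,3), '.' pass, move right to (6,4)
Step 5: enter (6,4), '@' teleport (6,4)->(1,4), also enter (1,4), move right to (1,5)
Step 6: enter (1,5), '.' pass, move right to (1,6)
Step 7: enter (1,6), 'v' forces right->down, move down to (2,6)
Step 8: enter (2,6), '.' pass, move down to (3,6)
Step 9: enter (3,6), '.' pass, move down to (4,6)
Step 10: enter (4,6), '^' forces down->up, move up to (3,6)
Step 11: enter (3,6), '.' pass, move up to (2,6)
Step 12: enter (2,6), '.' pass, move up to (1,6)
Step 13: enter (1,6), 'v' forces up->down, move down to (2,6)
Step 14: at (2,6) dir=down — LOOP DETECTED (seen before)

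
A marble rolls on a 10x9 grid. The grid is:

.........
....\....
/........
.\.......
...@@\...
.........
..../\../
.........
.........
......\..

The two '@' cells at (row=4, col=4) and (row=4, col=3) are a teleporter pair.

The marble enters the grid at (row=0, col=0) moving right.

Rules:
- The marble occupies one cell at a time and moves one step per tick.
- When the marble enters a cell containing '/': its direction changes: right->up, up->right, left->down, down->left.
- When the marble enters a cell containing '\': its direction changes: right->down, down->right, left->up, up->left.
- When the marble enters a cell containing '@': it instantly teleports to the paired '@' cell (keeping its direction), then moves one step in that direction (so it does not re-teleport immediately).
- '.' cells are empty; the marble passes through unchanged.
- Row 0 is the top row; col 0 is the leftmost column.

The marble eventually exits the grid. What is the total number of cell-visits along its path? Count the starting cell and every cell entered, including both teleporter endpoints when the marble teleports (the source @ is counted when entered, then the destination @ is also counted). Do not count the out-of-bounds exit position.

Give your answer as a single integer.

Answer: 9

Derivation:
Step 1: enter (0,0), '.' pass, move right to (0,1)
Step 2: enter (0,1), '.' pass, move right to (0,2)
Step 3: enter (0,2), '.' pass, move right to (0,3)
Step 4: enter (0,3), '.' pass, move right to (0,4)
Step 5: enter (0,4), '.' pass, move right to (0,5)
Step 6: enter (0,5), '.' pass, move right to (0,6)
Step 7: enter (0,6), '.' pass, move right to (0,7)
Step 8: enter (0,7), '.' pass, move right to (0,8)
Step 9: enter (0,8), '.' pass, move right to (0,9)
Step 10: at (0,9) — EXIT via right edge, pos 0
Path length (cell visits): 9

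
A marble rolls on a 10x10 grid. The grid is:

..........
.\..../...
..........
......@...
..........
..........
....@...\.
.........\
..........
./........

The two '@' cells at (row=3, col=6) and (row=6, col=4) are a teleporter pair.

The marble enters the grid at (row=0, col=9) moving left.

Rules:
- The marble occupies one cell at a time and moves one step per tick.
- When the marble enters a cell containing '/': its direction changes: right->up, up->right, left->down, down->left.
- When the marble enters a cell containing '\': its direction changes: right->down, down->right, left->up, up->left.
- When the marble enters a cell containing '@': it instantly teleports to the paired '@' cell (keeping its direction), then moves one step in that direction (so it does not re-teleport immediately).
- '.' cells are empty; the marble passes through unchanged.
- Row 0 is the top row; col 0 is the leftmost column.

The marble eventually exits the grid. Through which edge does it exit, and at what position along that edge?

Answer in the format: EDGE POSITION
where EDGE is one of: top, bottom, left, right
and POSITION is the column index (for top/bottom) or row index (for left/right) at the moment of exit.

Answer: left 0

Derivation:
Step 1: enter (0,9), '.' pass, move left to (0,8)
Step 2: enter (0,8), '.' pass, move left to (0,7)
Step 3: enter (0,7), '.' pass, move left to (0,6)
Step 4: enter (0,6), '.' pass, move left to (0,5)
Step 5: enter (0,5), '.' pass, move left to (0,4)
Step 6: enter (0,4), '.' pass, move left to (0,3)
Step 7: enter (0,3), '.' pass, move left to (0,2)
Step 8: enter (0,2), '.' pass, move left to (0,1)
Step 9: enter (0,1), '.' pass, move left to (0,0)
Step 10: enter (0,0), '.' pass, move left to (0,-1)
Step 11: at (0,-1) — EXIT via left edge, pos 0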